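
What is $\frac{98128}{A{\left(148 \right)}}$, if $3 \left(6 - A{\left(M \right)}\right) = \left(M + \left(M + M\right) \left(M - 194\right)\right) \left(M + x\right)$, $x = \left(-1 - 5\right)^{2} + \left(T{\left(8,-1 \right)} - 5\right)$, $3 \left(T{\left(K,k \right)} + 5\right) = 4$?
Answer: $\frac{441576}{3542111} \approx 0.12466$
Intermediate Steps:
$T{\left(K,k \right)} = - \frac{11}{3}$ ($T{\left(K,k \right)} = -5 + \frac{1}{3} \cdot 4 = -5 + \frac{4}{3} = - \frac{11}{3}$)
$x = \frac{82}{3}$ ($x = \left(-1 - 5\right)^{2} - \frac{26}{3} = \left(-6\right)^{2} - \frac{26}{3} = 36 - \frac{26}{3} = \frac{82}{3} \approx 27.333$)
$A{\left(M \right)} = 6 - \frac{\left(\frac{82}{3} + M\right) \left(M + 2 M \left(-194 + M\right)\right)}{3}$ ($A{\left(M \right)} = 6 - \frac{\left(M + \left(M + M\right) \left(M - 194\right)\right) \left(M + \frac{82}{3}\right)}{3} = 6 - \frac{\left(M + 2 M \left(-194 + M\right)\right) \left(\frac{82}{3} + M\right)}{3} = 6 - \frac{\left(\frac{82}{3} + M\right) \left(M + 2 M \left(-194 + M\right)\right)}{3}$)
$\frac{98128}{A{\left(148 \right)}} = \frac{98128}{6 + 3526 \cdot 148 - \frac{2 \cdot 148^{3}}{3} + \frac{997 \cdot 148^{2}}{9}} = \frac{98128}{6 + 521848 - \frac{6483584}{3} + \frac{997}{9} \cdot 21904} = \frac{98128}{6 + 521848 - \frac{6483584}{3} + \frac{21838288}{9}} = \frac{98128}{\frac{7084222}{9}} = 98128 \cdot \frac{9}{7084222} = \frac{441576}{3542111}$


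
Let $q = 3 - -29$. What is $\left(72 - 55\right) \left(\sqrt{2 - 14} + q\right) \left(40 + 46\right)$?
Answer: $46784 + 2924 i \sqrt{3} \approx 46784.0 + 5064.5 i$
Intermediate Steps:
$q = 32$ ($q = 3 + 29 = 32$)
$\left(72 - 55\right) \left(\sqrt{2 - 14} + q\right) \left(40 + 46\right) = \left(72 - 55\right) \left(\sqrt{2 - 14} + 32\right) \left(40 + 46\right) = 17 \left(\sqrt{-12} + 32\right) 86 = 17 \left(2 i \sqrt{3} + 32\right) 86 = 17 \left(32 + 2 i \sqrt{3}\right) 86 = \left(544 + 34 i \sqrt{3}\right) 86 = 46784 + 2924 i \sqrt{3}$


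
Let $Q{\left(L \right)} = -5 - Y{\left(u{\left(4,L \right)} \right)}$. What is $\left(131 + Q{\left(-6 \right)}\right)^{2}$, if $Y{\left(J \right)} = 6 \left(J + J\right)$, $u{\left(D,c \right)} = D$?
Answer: $6084$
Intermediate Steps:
$Y{\left(J \right)} = 12 J$ ($Y{\left(J \right)} = 6 \cdot 2 J = 12 J$)
$Q{\left(L \right)} = -53$ ($Q{\left(L \right)} = -5 - 12 \cdot 4 = -5 - 48 = -53$)
$\left(131 + Q{\left(-6 \right)}\right)^{2} = \left(131 - 53\right)^{2} = 78^{2} = 6084$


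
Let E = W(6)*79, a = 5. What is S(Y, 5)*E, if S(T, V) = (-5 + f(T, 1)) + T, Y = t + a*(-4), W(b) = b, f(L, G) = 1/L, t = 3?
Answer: -177750/17 ≈ -10456.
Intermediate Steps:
Y = -17 (Y = 3 + 5*(-4) = 3 - 20 = -17)
S(T, V) = -5 + T + 1/T (S(T, V) = (-5 + 1/T) + T = -5 + T + 1/T)
E = 474 (E = 6*79 = 474)
S(Y, 5)*E = (-5 - 17 + 1/(-17))*474 = (-5 - 17 - 1/17)*474 = -375/17*474 = -177750/17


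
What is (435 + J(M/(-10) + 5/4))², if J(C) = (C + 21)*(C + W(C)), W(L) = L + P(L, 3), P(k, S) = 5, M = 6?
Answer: 13059689841/40000 ≈ 3.2649e+5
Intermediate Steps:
W(L) = 5 + L (W(L) = L + 5 = 5 + L)
J(C) = (5 + 2*C)*(21 + C) (J(C) = (C + 21)*(C + (5 + C)) = (21 + C)*(5 + 2*C) = (5 + 2*C)*(21 + C))
(435 + J(M/(-10) + 5/4))² = (435 + (105 + 2*(6/(-10) + 5/4)² + 47*(6/(-10) + 5/4)))² = (435 + (105 + 2*(6*(-⅒) + 5*(¼))² + 47*(6*(-⅒) + 5*(¼))))² = (435 + (105 + 2*(-⅗ + 5/4)² + 47*(-⅗ + 5/4)))² = (435 + (105 + 2*(13/20)² + 47*(13/20)))² = (435 + (105 + 2*(169/400) + 611/20))² = (435 + (105 + 169/200 + 611/20))² = (435 + 27279/200)² = (114279/200)² = 13059689841/40000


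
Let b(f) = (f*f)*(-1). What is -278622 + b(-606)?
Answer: -645858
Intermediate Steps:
b(f) = -f² (b(f) = f²*(-1) = -f²)
-278622 + b(-606) = -278622 - 1*(-606)² = -278622 - 1*367236 = -278622 - 367236 = -645858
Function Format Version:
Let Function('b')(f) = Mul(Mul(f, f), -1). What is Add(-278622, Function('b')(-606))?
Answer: -645858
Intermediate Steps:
Function('b')(f) = Mul(-1, Pow(f, 2)) (Function('b')(f) = Mul(Pow(f, 2), -1) = Mul(-1, Pow(f, 2)))
Add(-278622, Function('b')(-606)) = Add(-278622, Mul(-1, Pow(-606, 2))) = Add(-278622, Mul(-1, 367236)) = Add(-278622, -367236) = -645858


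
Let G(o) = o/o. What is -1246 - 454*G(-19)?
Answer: -1700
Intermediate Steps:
G(o) = 1
-1246 - 454*G(-19) = -1246 - 454*1 = -1246 - 454 = -1700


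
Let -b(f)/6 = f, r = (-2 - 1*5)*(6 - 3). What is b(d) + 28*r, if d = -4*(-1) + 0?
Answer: -612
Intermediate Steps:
d = 4 (d = 4 + 0 = 4)
r = -21 (r = (-2 - 5)*3 = -7*3 = -21)
b(f) = -6*f
b(d) + 28*r = -6*4 + 28*(-21) = -24 - 588 = -612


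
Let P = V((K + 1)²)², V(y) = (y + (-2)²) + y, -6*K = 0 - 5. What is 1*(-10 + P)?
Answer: 34009/324 ≈ 104.97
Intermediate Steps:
K = ⅚ (K = -(0 - 5)/6 = -⅙*(-5) = ⅚ ≈ 0.83333)
V(y) = 4 + 2*y (V(y) = (y + 4) + y = (4 + y) + y = 4 + 2*y)
P = 37249/324 (P = (4 + 2*(⅚ + 1)²)² = (4 + 2*(11/6)²)² = (4 + 2*(121/36))² = (4 + 121/18)² = (193/18)² = 37249/324 ≈ 114.97)
1*(-10 + P) = 1*(-10 + 37249/324) = 1*(34009/324) = 34009/324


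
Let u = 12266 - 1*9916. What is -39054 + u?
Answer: -36704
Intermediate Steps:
u = 2350 (u = 12266 - 9916 = 2350)
-39054 + u = -39054 + 2350 = -36704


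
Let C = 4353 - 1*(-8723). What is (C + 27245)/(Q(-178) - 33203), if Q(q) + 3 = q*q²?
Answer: -40321/5672958 ≈ -0.0071076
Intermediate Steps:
Q(q) = -3 + q³ (Q(q) = -3 + q*q² = -3 + q³)
C = 13076 (C = 4353 + 8723 = 13076)
(C + 27245)/(Q(-178) - 33203) = (13076 + 27245)/((-3 + (-178)³) - 33203) = 40321/((-3 - 5639752) - 33203) = 40321/(-5639755 - 33203) = 40321/(-5672958) = 40321*(-1/5672958) = -40321/5672958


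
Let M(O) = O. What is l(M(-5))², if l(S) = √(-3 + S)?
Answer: -8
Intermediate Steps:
l(M(-5))² = (√(-3 - 5))² = (√(-8))² = (2*I*√2)² = -8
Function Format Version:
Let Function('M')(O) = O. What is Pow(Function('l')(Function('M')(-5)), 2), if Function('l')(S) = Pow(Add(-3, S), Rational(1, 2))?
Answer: -8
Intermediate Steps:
Pow(Function('l')(Function('M')(-5)), 2) = Pow(Pow(Add(-3, -5), Rational(1, 2)), 2) = Pow(Pow(-8, Rational(1, 2)), 2) = Pow(Mul(2, I, Pow(2, Rational(1, 2))), 2) = -8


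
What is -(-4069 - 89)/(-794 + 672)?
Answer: -2079/61 ≈ -34.082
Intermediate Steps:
-(-4069 - 89)/(-794 + 672) = -(-4158)/(-122) = -(-4158)*(-1)/122 = -1*2079/61 = -2079/61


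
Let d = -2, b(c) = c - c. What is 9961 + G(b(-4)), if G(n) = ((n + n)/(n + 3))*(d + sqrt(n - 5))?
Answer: 9961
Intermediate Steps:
b(c) = 0
G(n) = 2*n*(-2 + sqrt(-5 + n))/(3 + n) (G(n) = ((n + n)/(n + 3))*(-2 + sqrt(n - 5)) = ((2*n)/(3 + n))*(-2 + sqrt(-5 + n)) = (2*n/(3 + n))*(-2 + sqrt(-5 + n)) = 2*n*(-2 + sqrt(-5 + n))/(3 + n))
9961 + G(b(-4)) = 9961 + 2*0*(-2 + sqrt(-5 + 0))/(3 + 0) = 9961 + 2*0*(-2 + sqrt(-5))/3 = 9961 + 2*0*(1/3)*(-2 + I*sqrt(5)) = 9961 + 0 = 9961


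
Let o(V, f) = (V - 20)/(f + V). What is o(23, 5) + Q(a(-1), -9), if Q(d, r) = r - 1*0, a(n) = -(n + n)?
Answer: -249/28 ≈ -8.8929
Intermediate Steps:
o(V, f) = (-20 + V)/(V + f)
a(n) = -2*n
Q(d, r) = r (Q(d, r) = r + 0 = r)
o(23, 5) + Q(a(-1), -9) = (-20 + 23)/(23 + 5) - 9 = 3/28 - 9 = -249/28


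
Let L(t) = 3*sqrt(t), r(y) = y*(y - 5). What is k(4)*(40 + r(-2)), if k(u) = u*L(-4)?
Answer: 1296*I ≈ 1296.0*I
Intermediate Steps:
r(y) = y*(-5 + y)
k(u) = 6*I*u (k(u) = u*(3*sqrt(-4)) = u*(3*(2*I)) = u*(6*I) = 6*I*u)
k(4)*(40 + r(-2)) = (6*I*4)*(40 - 2*(-5 - 2)) = (24*I)*(40 - 2*(-7)) = (24*I)*(40 + 14) = (24*I)*54 = 1296*I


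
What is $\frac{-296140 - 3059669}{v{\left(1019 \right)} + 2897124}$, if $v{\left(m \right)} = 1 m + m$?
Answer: $- \frac{3355809}{2899162} \approx -1.1575$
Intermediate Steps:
$v{\left(m \right)} = 2 m$ ($v{\left(m \right)} = m + m = 2 m$)
$\frac{-296140 - 3059669}{v{\left(1019 \right)} + 2897124} = \frac{-296140 - 3059669}{2 \cdot 1019 + 2897124} = \frac{-296140 - 3059669}{2038 + 2897124} = - \frac{3355809}{2899162}$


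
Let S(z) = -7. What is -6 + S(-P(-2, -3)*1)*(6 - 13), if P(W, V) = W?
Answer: 43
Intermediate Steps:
-6 + S(-P(-2, -3)*1)*(6 - 13) = -6 - 7*(6 - 13) = -6 - 7*(-7) = -6 + 49 = 43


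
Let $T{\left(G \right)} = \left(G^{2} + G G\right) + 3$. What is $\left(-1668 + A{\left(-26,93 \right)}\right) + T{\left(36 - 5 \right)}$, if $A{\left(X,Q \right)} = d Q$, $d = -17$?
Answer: $-1324$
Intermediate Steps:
$A{\left(X,Q \right)} = - 17 Q$
$T{\left(G \right)} = 3 + 2 G^{2}$ ($T{\left(G \right)} = \left(G^{2} + G^{2}\right) + 3 = 2 G^{2} + 3 = 3 + 2 G^{2}$)
$\left(-1668 + A{\left(-26,93 \right)}\right) + T{\left(36 - 5 \right)} = \left(-1668 - 1581\right) + \left(3 + 2 \left(36 - 5\right)^{2}\right) = -3249 + \left(3 + 2 \cdot 31^{2}\right) = -3249 + \left(3 + 2 \cdot 961\right) = -3249 + \left(3 + 1922\right) = -3249 + 1925 = -1324$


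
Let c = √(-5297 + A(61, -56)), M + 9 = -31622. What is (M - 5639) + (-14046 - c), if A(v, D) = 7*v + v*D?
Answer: -51316 - I*√8286 ≈ -51316.0 - 91.027*I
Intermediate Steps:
M = -31631 (M = -9 - 31622 = -31631)
A(v, D) = 7*v + D*v
c = I*√8286 (c = √(-5297 + 61*(7 - 56)) = √(-5297 + 61*(-49)) = √(-5297 - 2989) = √(-8286) = I*√8286 ≈ 91.027*I)
(M - 5639) + (-14046 - c) = (-31631 - 5639) + (-14046 - I*√8286) = -37270 + (-14046 - I*√8286) = -51316 - I*√8286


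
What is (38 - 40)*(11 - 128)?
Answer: 234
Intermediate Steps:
(38 - 40)*(11 - 128) = -2*(-117) = 234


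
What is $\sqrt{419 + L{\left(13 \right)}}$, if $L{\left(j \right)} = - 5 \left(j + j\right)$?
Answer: $17$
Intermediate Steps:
$L{\left(j \right)} = - 10 j$ ($L{\left(j \right)} = - 5 \cdot 2 j = - 10 j$)
$\sqrt{419 + L{\left(13 \right)}} = \sqrt{419 - 130} = \sqrt{289} = 17$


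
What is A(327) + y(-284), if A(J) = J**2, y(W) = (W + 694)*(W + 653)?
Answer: 258219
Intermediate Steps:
y(W) = (653 + W)*(694 + W) (y(W) = (694 + W)*(653 + W) = (653 + W)*(694 + W))
A(327) + y(-284) = 327**2 + (453182 + (-284)**2 + 1347*(-284)) = 106929 + (453182 + 80656 - 382548) = 106929 + 151290 = 258219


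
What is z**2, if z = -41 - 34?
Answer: 5625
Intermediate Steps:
z = -75
z**2 = (-75)**2 = 5625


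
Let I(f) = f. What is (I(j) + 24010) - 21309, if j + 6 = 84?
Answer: 2779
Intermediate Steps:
j = 78 (j = -6 + 84 = 78)
(I(j) + 24010) - 21309 = (78 + 24010) - 21309 = 24088 - 21309 = 2779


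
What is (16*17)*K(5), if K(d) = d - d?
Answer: 0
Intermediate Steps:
K(d) = 0
(16*17)*K(5) = (16*17)*0 = 272*0 = 0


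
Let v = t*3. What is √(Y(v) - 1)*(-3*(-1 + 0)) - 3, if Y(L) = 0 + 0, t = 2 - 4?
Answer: -3 + 3*I ≈ -3.0 + 3.0*I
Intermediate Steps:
t = -2
v = -6 (v = -2*3 = -6)
Y(L) = 0
√(Y(v) - 1)*(-3*(-1 + 0)) - 3 = √(0 - 1)*(-3*(-1 + 0)) - 3 = √(-1)*(-3*(-1)) - 3 = I*3 - 3 = 3*I - 3 = -3 + 3*I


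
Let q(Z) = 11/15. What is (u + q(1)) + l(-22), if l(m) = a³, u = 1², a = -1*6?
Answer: -3214/15 ≈ -214.27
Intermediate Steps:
a = -6
q(Z) = 11/15 (q(Z) = 11*(1/15) = 11/15)
u = 1
l(m) = -216 (l(m) = (-6)³ = -216)
(u + q(1)) + l(-22) = (1 + 11/15) - 216 = 26/15 - 216 = -3214/15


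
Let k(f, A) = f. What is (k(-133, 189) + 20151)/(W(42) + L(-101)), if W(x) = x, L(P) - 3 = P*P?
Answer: 10009/5123 ≈ 1.9537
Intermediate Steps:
L(P) = 3 + P² (L(P) = 3 + P*P = 3 + P²)
(k(-133, 189) + 20151)/(W(42) + L(-101)) = (-133 + 20151)/(42 + (3 + (-101)²)) = 20018/(42 + (3 + 10201)) = 20018/(42 + 10204) = 20018/10246 = 20018*(1/10246) = 10009/5123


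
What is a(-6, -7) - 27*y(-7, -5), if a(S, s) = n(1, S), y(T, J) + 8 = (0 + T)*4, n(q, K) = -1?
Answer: 971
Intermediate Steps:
y(T, J) = -8 + 4*T (y(T, J) = -8 + (0 + T)*4 = -8 + T*4 = -8 + 4*T)
a(S, s) = -1
a(-6, -7) - 27*y(-7, -5) = -1 - 27*(-8 + 4*(-7)) = -1 - 27*(-8 - 28) = -1 - 27*(-36) = -1 + 972 = 971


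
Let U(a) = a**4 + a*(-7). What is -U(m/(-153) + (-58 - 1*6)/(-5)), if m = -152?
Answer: -12364574408406616/342488300625 ≈ -36102.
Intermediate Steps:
U(a) = a**4 - 7*a
-U(m/(-153) + (-58 - 1*6)/(-5)) = -(-152/(-153) + (-58 - 1*6)/(-5))*(-7 + (-152/(-153) + (-58 - 1*6)/(-5))**3) = -(-152*(-1/153) + (-58 - 6)*(-1/5))*(-7 + (-152*(-1/153) + (-58 - 6)*(-1/5))**3) = -(152/153 - 64*(-1/5))*(-7 + (152/153 - 64*(-1/5))**3) = -(152/153 + 64/5)*(-7 + (152/153 + 64/5)**3) = -10552*(-7 + (10552/765)**3)/765 = -10552*(-7 + 1174909316608/447697125)/765 = -10552*1171775436733/(765*447697125) = -1*12364574408406616/342488300625 = -12364574408406616/342488300625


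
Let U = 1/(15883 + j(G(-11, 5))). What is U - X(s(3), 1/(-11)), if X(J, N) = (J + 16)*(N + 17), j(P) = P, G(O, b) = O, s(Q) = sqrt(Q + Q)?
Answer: -47235061/174592 - 186*sqrt(6)/11 ≈ -311.96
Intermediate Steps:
s(Q) = sqrt(2)*sqrt(Q) (s(Q) = sqrt(2*Q) = sqrt(2)*sqrt(Q))
X(J, N) = (16 + J)*(17 + N)
U = 1/15872 (U = 1/(15883 - 11) = 1/15872 ≈ 6.3004e-5)
U - X(s(3), 1/(-11)) = 1/15872 - (272 + 16/(-11) + 17*(sqrt(2)*sqrt(3)) + (sqrt(2)*sqrt(3))/(-11)) = 1/15872 - (272 + 16*(-1/11) + 17*sqrt(6) + sqrt(6)*(-1/11)) = 1/15872 - (272 - 16/11 + 17*sqrt(6) - sqrt(6)/11) = 1/15872 - (2976/11 + 186*sqrt(6)/11) = 1/15872 + (-2976/11 - 186*sqrt(6)/11) = -47235061/174592 - 186*sqrt(6)/11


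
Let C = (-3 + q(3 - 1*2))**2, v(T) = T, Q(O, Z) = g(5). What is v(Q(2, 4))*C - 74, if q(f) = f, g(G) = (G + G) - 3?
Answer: -46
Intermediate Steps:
g(G) = -3 + 2*G (g(G) = 2*G - 3 = -3 + 2*G)
Q(O, Z) = 7 (Q(O, Z) = -3 + 2*5 = -3 + 10 = 7)
C = 4 (C = (-3 + (3 - 1*2))**2 = (-3 + (3 - 2))**2 = (-3 + 1)**2 = (-2)**2 = 4)
v(Q(2, 4))*C - 74 = 7*4 - 74 = 28 - 74 = -46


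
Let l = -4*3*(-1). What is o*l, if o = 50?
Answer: 600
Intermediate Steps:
l = 12 (l = -12*(-1) = 12)
o*l = 50*12 = 600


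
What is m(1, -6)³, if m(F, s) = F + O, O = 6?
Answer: 343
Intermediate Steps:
m(F, s) = 6 + F (m(F, s) = F + 6 = 6 + F)
m(1, -6)³ = (6 + 1)³ = 7³ = 343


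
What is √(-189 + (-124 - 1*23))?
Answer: 4*I*√21 ≈ 18.33*I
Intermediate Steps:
√(-189 + (-124 - 1*23)) = √(-189 + (-124 - 23)) = √(-189 - 147) = √(-336) = 4*I*√21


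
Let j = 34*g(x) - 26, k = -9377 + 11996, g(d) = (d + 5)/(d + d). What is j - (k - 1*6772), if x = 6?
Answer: 24949/6 ≈ 4158.2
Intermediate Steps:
g(d) = (5 + d)/(2*d) (g(d) = (5 + d)/((2*d)) = (5 + d)*(1/(2*d)) = (5 + d)/(2*d))
k = 2619
j = 31/6 (j = 34*((½)*(5 + 6)/6) - 26 = 34*((½)*(⅙)*11) - 26 = 34*(11/12) - 26 = 187/6 - 26 = 31/6 ≈ 5.1667)
j - (k - 1*6772) = 31/6 - (2619 - 1*6772) = 31/6 - (2619 - 6772) = 31/6 - 1*(-4153) = 31/6 + 4153 = 24949/6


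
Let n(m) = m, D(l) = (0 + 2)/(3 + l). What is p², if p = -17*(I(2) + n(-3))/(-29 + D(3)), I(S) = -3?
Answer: 23409/1849 ≈ 12.660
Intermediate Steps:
D(l) = 2/(3 + l)
p = -153/43 (p = -17*(-3 - 3)/(-29 + 2/(3 + 3)) = -17*(-6/(-29 + 2/6)) = -17*(-6/(-29 + 2*(⅙))) = -17*(-6/(-29 + ⅓)) = -17/((-86/3*(-⅙))) = -17/43/9 = -17*9/43 = -153/43 ≈ -3.5581)
p² = (-153/43)² = 23409/1849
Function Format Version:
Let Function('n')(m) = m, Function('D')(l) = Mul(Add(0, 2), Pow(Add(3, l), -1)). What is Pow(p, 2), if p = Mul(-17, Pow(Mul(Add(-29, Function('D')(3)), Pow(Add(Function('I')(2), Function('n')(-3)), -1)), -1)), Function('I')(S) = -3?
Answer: Rational(23409, 1849) ≈ 12.660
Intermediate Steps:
Function('D')(l) = Mul(2, Pow(Add(3, l), -1))
p = Rational(-153, 43) (p = Mul(-17, Pow(Mul(Add(-29, Mul(2, Pow(Add(3, 3), -1))), Pow(Add(-3, -3), -1)), -1)) = Mul(-17, Pow(Mul(Add(-29, Mul(2, Pow(6, -1))), Pow(-6, -1)), -1)) = Mul(-17, Pow(Mul(Add(-29, Mul(2, Rational(1, 6))), Rational(-1, 6)), -1)) = Mul(-17, Pow(Mul(Add(-29, Rational(1, 3)), Rational(-1, 6)), -1)) = Mul(-17, Pow(Mul(Rational(-86, 3), Rational(-1, 6)), -1)) = Mul(-17, Pow(Rational(43, 9), -1)) = Mul(-17, Rational(9, 43)) = Rational(-153, 43) ≈ -3.5581)
Pow(p, 2) = Pow(Rational(-153, 43), 2) = Rational(23409, 1849)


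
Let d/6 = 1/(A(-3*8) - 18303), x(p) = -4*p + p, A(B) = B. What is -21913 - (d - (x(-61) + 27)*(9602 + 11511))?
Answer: 26951790055/6109 ≈ 4.4118e+6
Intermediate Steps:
x(p) = -3*p
d = -2/6109 (d = 6/(-3*8 - 18303) = 6/(-24 - 18303) = 6/(-18327) = 6*(-1/18327) = -2/6109 ≈ -0.00032739)
-21913 - (d - (x(-61) + 27)*(9602 + 11511)) = -21913 - (-2/6109 - (-3*(-61) + 27)*(9602 + 11511)) = -21913 - (-2/6109 - (183 + 27)*21113) = -21913 - (-2/6109 - 210*21113) = -21913 - (-2/6109 - 1*4433730) = -21913 - (-2/6109 - 4433730) = -21913 - 1*(-27085656572/6109) = -21913 + 27085656572/6109 = 26951790055/6109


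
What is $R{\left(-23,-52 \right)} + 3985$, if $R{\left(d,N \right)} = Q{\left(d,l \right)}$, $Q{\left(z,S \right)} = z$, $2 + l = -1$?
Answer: $3962$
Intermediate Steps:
$l = -3$ ($l = -2 - 1 = -3$)
$R{\left(d,N \right)} = d$
$R{\left(-23,-52 \right)} + 3985 = -23 + 3985 = 3962$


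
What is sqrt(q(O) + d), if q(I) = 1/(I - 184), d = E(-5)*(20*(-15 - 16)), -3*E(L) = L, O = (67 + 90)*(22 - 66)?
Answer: I*sqrt(1443694997)/1182 ≈ 32.146*I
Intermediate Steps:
O = -6908 (O = 157*(-44) = -6908)
E(L) = -L/3
d = -3100/3 (d = (-1/3*(-5))*(20*(-15 - 16)) = 5*(20*(-31))/3 = (5/3)*(-620) = -3100/3 ≈ -1033.3)
q(I) = 1/(-184 + I)
sqrt(q(O) + d) = sqrt(1/(-184 - 6908) - 3100/3) = sqrt(1/(-7092) - 3100/3) = sqrt(-1/7092 - 3100/3) = sqrt(-7328401/7092) = I*sqrt(1443694997)/1182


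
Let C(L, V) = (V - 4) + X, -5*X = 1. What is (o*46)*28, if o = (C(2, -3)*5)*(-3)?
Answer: 139104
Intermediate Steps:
X = -1/5 (X = -1/5*1 = -1/5 ≈ -0.20000)
C(L, V) = -21/5 + V (C(L, V) = (V - 4) - 1/5 = (-4 + V) - 1/5 = -21/5 + V)
o = 108 (o = ((-21/5 - 3)*5)*(-3) = -36/5*5*(-3) = -36*(-3) = 108)
(o*46)*28 = (108*46)*28 = 4968*28 = 139104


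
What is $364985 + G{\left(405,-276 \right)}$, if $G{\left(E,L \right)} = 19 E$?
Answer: $372680$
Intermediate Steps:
$364985 + G{\left(405,-276 \right)} = 364985 + 19 \cdot 405 = 364985 + 7695 = 372680$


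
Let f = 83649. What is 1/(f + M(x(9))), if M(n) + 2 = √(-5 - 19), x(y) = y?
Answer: 83647/6996820633 - 2*I*√6/6996820633 ≈ 1.1955e-5 - 7.0017e-10*I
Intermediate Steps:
M(n) = -2 + 2*I*√6 (M(n) = -2 + √(-5 - 19) = -2 + √(-24) = -2 + 2*I*√6)
1/(f + M(x(9))) = 1/(83649 + (-2 + 2*I*√6)) = 1/(83647 + 2*I*√6)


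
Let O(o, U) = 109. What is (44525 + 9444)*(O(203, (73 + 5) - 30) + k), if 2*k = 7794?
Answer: 216199814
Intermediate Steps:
k = 3897 (k = (1/2)*7794 = 3897)
(44525 + 9444)*(O(203, (73 + 5) - 30) + k) = (44525 + 9444)*(109 + 3897) = 53969*4006 = 216199814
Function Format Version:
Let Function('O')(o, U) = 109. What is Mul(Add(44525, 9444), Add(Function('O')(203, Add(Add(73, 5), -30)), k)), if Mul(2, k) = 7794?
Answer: 216199814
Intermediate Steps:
k = 3897 (k = Mul(Rational(1, 2), 7794) = 3897)
Mul(Add(44525, 9444), Add(Function('O')(203, Add(Add(73, 5), -30)), k)) = Mul(Add(44525, 9444), Add(109, 3897)) = Mul(53969, 4006) = 216199814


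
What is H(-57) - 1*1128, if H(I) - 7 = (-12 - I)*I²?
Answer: 145084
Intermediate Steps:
H(I) = 7 + I²*(-12 - I) (H(I) = 7 + (-12 - I)*I² = 7 + I²*(-12 - I))
H(-57) - 1*1128 = (7 - 1*(-57)³ - 12*(-57)²) - 1*1128 = (7 - 1*(-185193) - 12*3249) - 1128 = (7 + 185193 - 38988) - 1128 = 146212 - 1128 = 145084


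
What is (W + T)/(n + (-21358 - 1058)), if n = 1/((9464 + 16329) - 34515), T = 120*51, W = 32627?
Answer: -337951334/195512353 ≈ -1.7285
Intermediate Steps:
T = 6120
n = -1/8722 (n = 1/(25793 - 34515) = 1/(-8722) = -1/8722 ≈ -0.00011465)
(W + T)/(n + (-21358 - 1058)) = (32627 + 6120)/(-1/8722 + (-21358 - 1058)) = 38747/(-1/8722 - 22416) = 38747/(-195512353/8722) = 38747*(-8722/195512353) = -337951334/195512353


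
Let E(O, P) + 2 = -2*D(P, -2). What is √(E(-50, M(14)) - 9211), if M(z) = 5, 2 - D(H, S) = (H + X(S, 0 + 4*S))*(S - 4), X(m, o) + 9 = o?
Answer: I*√9073 ≈ 95.252*I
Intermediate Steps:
X(m, o) = -9 + o
D(H, S) = 2 - (-4 + S)*(-9 + H + 4*S) (D(H, S) = 2 - (H + (-9 + (0 + 4*S)))*(S - 4) = 2 - (H + (-9 + 4*S))*(-4 + S) = 2 - (-9 + H + 4*S)*(-4 + S) = 2 - (-4 + S)*(-9 + H + 4*S))
E(O, P) = 198 - 12*P (E(O, P) = -2 - 2*(-34 - 4*(-2)² + 4*P + 25*(-2) - 1*P*(-2)) = -2 - 2*(-34 - 4*4 + 4*P - 50 + 2*P) = -2 - 2*(-34 - 16 + 4*P - 50 + 2*P) = -2 - 2*(-100 + 6*P) = -2 + (200 - 12*P) = 198 - 12*P)
√(E(-50, M(14)) - 9211) = √((198 - 12*5) - 9211) = √((198 - 60) - 9211) = √(138 - 9211) = √(-9073) = I*√9073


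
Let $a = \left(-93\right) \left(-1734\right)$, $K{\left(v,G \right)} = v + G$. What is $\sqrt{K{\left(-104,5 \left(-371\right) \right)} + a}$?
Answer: $\sqrt{159303} \approx 399.13$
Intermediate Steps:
$K{\left(v,G \right)} = G + v$
$a = 161262$
$\sqrt{K{\left(-104,5 \left(-371\right) \right)} + a} = \sqrt{\left(5 \left(-371\right) - 104\right) + 161262} = \sqrt{\left(-1855 - 104\right) + 161262} = \sqrt{-1959 + 161262} = \sqrt{159303}$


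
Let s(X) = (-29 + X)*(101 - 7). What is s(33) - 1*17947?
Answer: -17571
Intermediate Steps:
s(X) = -2726 + 94*X (s(X) = (-29 + X)*94 = -2726 + 94*X)
s(33) - 1*17947 = (-2726 + 94*33) - 1*17947 = (-2726 + 3102) - 17947 = 376 - 17947 = -17571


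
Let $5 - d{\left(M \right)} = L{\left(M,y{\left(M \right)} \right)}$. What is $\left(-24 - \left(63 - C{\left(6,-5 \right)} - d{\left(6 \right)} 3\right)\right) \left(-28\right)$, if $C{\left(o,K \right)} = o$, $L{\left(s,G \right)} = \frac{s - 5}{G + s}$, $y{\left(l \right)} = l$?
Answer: $1855$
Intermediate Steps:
$L{\left(s,G \right)} = \frac{-5 + s}{G + s}$
$d{\left(M \right)} = 5 - \frac{-5 + M}{2 M}$ ($d{\left(M \right)} = 5 - \frac{-5 + M}{M + M} = 5 - \frac{-5 + M}{2 M}$)
$\left(-24 - \left(63 - C{\left(6,-5 \right)} - d{\left(6 \right)} 3\right)\right) \left(-28\right) = \left(-24 - \left(57 - \frac{5 + 9 \cdot 6}{2 \cdot 6} \cdot 3\right)\right) \left(-28\right) = \left(-24 - \left(57 - \frac{1}{2} \cdot \frac{1}{6} \left(5 + 54\right) 3\right)\right) \left(-28\right) = \left(-24 - \left(57 - \frac{1}{2} \cdot \frac{1}{6} \cdot 59 \cdot 3\right)\right) \left(-28\right) = \left(-24 + \left(\left(6 + \frac{59}{12} \cdot 3\right) - 63\right)\right) \left(-28\right) = \left(-24 + \left(\left(6 + \frac{59}{4}\right) - 63\right)\right) \left(-28\right) = \left(-24 + \left(\frac{83}{4} - 63\right)\right) \left(-28\right) = \left(-24 - \frac{169}{4}\right) \left(-28\right) = \left(- \frac{265}{4}\right) \left(-28\right) = 1855$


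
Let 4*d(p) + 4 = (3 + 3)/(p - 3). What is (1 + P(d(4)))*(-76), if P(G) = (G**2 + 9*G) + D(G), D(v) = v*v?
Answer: -456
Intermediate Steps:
D(v) = v**2
d(p) = -1 + 3/(2*(-3 + p)) (d(p) = -1 + ((3 + 3)/(p - 3))/4 = -1 + (6/(-3 + p))/4 = -1 + 3/(2*(-3 + p)))
P(G) = 2*G**2 + 9*G (P(G) = (G**2 + 9*G) + G**2 = 2*G**2 + 9*G)
(1 + P(d(4)))*(-76) = (1 + ((9/2 - 1*4)/(-3 + 4))*(9 + 2*((9/2 - 1*4)/(-3 + 4))))*(-76) = (1 + ((9/2 - 4)/1)*(9 + 2*((9/2 - 4)/1)))*(-76) = (1 + (1*(1/2))*(9 + 2*(1*(1/2))))*(-76) = (1 + (9 + 2*(1/2))/2)*(-76) = (1 + (9 + 1)/2)*(-76) = (1 + (1/2)*10)*(-76) = (1 + 5)*(-76) = 6*(-76) = -456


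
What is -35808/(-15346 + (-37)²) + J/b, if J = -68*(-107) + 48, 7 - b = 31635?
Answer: 85847323/36838713 ≈ 2.3304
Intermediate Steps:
b = -31628 (b = 7 - 1*31635 = 7 - 31635 = -31628)
J = 7324 (J = 7276 + 48 = 7324)
-35808/(-15346 + (-37)²) + J/b = -35808/(-15346 + (-37)²) + 7324/(-31628) = -35808/(-15346 + 1369) + 7324*(-1/31628) = -35808/(-13977) - 1831/7907 = -35808*(-1/13977) - 1831/7907 = 11936/4659 - 1831/7907 = 85847323/36838713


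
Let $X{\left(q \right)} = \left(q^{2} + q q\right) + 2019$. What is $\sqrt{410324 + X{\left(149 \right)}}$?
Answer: $\sqrt{456745} \approx 675.83$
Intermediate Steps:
$X{\left(q \right)} = 2019 + 2 q^{2}$ ($X{\left(q \right)} = \left(q^{2} + q^{2}\right) + 2019 = 2 q^{2} + 2019 = 2019 + 2 q^{2}$)
$\sqrt{410324 + X{\left(149 \right)}} = \sqrt{410324 + \left(2019 + 2 \cdot 149^{2}\right)} = \sqrt{410324 + \left(2019 + 2 \cdot 22201\right)} = \sqrt{410324 + \left(2019 + 44402\right)} = \sqrt{410324 + 46421} = \sqrt{456745}$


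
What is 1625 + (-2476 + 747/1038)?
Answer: -294197/346 ≈ -850.28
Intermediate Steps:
1625 + (-2476 + 747/1038) = 1625 + (-2476 + 747*(1/1038)) = 1625 + (-2476 + 249/346) = 1625 - 856447/346 = -294197/346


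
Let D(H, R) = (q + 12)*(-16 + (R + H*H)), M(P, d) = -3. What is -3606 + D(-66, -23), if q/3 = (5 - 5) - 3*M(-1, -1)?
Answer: 164757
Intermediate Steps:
q = 27 (q = 3*((5 - 5) - 3*(-3)) = 3*(0 + 9) = 3*9 = 27)
D(H, R) = -624 + 39*R + 39*H² (D(H, R) = (27 + 12)*(-16 + (R + H*H)) = 39*(-16 + (R + H²)) = 39*(-16 + R + H²) = -624 + 39*R + 39*H²)
-3606 + D(-66, -23) = -3606 + (-624 + 39*(-23) + 39*(-66)²) = -3606 + (-624 - 897 + 39*4356) = -3606 + (-624 - 897 + 169884) = -3606 + 168363 = 164757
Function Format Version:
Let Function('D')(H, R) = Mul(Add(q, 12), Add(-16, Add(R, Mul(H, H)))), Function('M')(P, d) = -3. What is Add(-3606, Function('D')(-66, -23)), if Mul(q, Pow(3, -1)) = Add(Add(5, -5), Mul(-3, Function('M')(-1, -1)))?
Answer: 164757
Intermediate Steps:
q = 27 (q = Mul(3, Add(Add(5, -5), Mul(-3, -3))) = Mul(3, Add(0, 9)) = Mul(3, 9) = 27)
Function('D')(H, R) = Add(-624, Mul(39, R), Mul(39, Pow(H, 2))) (Function('D')(H, R) = Mul(Add(27, 12), Add(-16, Add(R, Mul(H, H)))) = Mul(39, Add(-16, Add(R, Pow(H, 2)))) = Mul(39, Add(-16, R, Pow(H, 2))) = Add(-624, Mul(39, R), Mul(39, Pow(H, 2))))
Add(-3606, Function('D')(-66, -23)) = Add(-3606, Add(-624, Mul(39, -23), Mul(39, Pow(-66, 2)))) = Add(-3606, Add(-624, -897, Mul(39, 4356))) = Add(-3606, Add(-624, -897, 169884)) = Add(-3606, 168363) = 164757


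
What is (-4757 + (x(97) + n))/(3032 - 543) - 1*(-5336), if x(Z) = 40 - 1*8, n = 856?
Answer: 13277435/2489 ≈ 5334.4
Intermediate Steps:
x(Z) = 32 (x(Z) = 40 - 8 = 32)
(-4757 + (x(97) + n))/(3032 - 543) - 1*(-5336) = (-4757 + (32 + 856))/(3032 - 543) - 1*(-5336) = (-4757 + 888)/2489 + 5336 = -3869*1/2489 + 5336 = -3869/2489 + 5336 = 13277435/2489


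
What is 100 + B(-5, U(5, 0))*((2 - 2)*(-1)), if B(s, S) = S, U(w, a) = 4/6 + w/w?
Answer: 100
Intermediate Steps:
U(w, a) = 5/3 (U(w, a) = 4*(⅙) + 1 = ⅔ + 1 = 5/3)
100 + B(-5, U(5, 0))*((2 - 2)*(-1)) = 100 + 5*((2 - 2)*(-1))/3 = 100 + 5*(0*(-1))/3 = 100 + (5/3)*0 = 100 + 0 = 100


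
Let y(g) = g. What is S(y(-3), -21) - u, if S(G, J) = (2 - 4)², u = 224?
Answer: -220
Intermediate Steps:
S(G, J) = 4 (S(G, J) = (-2)² = 4)
S(y(-3), -21) - u = 4 - 1*224 = 4 - 224 = -220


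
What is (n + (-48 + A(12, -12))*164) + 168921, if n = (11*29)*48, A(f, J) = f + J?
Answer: 176361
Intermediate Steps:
A(f, J) = J + f
n = 15312 (n = 319*48 = 15312)
(n + (-48 + A(12, -12))*164) + 168921 = (15312 + (-48 + (-12 + 12))*164) + 168921 = (15312 + (-48 + 0)*164) + 168921 = (15312 - 48*164) + 168921 = (15312 - 7872) + 168921 = 7440 + 168921 = 176361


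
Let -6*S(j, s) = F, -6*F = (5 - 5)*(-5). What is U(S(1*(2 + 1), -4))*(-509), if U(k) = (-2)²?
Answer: -2036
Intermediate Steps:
F = 0 (F = -(5 - 5)*(-5)/6 = -0*(-5) = -⅙*0 = 0)
S(j, s) = 0 (S(j, s) = -⅙*0 = 0)
U(k) = 4
U(S(1*(2 + 1), -4))*(-509) = 4*(-509) = -2036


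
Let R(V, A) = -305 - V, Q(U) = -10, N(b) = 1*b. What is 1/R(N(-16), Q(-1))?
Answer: -1/289 ≈ -0.0034602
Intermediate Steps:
N(b) = b
1/R(N(-16), Q(-1)) = 1/(-305 - 1*(-16)) = 1/(-305 + 16) = 1/(-289) = -1/289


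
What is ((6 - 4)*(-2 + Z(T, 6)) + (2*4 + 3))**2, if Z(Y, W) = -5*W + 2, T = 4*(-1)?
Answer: 2401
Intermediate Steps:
T = -4
Z(Y, W) = 2 - 5*W
((6 - 4)*(-2 + Z(T, 6)) + (2*4 + 3))**2 = ((6 - 4)*(-2 + (2 - 5*6)) + (2*4 + 3))**2 = (2*(-2 + (2 - 30)) + (8 + 3))**2 = (2*(-2 - 28) + 11)**2 = (2*(-30) + 11)**2 = (-60 + 11)**2 = (-49)**2 = 2401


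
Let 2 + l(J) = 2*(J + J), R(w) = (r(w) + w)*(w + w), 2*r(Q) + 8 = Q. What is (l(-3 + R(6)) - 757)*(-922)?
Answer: 489582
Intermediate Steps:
r(Q) = -4 + Q/2
R(w) = 2*w*(-4 + 3*w/2) (R(w) = ((-4 + w/2) + w)*(w + w) = (-4 + 3*w/2)*(2*w) = 2*w*(-4 + 3*w/2))
l(J) = -2 + 4*J (l(J) = -2 + 2*(J + J) = -2 + 2*(2*J) = -2 + 4*J)
(l(-3 + R(6)) - 757)*(-922) = ((-2 + 4*(-3 + 6*(-8 + 3*6))) - 757)*(-922) = ((-2 + 4*(-3 + 6*(-8 + 18))) - 757)*(-922) = ((-2 + 4*(-3 + 6*10)) - 757)*(-922) = ((-2 + 4*(-3 + 60)) - 757)*(-922) = ((-2 + 4*57) - 757)*(-922) = ((-2 + 228) - 757)*(-922) = (226 - 757)*(-922) = -531*(-922) = 489582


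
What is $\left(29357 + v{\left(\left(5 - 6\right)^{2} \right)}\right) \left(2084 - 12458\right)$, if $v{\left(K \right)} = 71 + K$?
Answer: $-305296446$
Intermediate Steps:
$\left(29357 + v{\left(\left(5 - 6\right)^{2} \right)}\right) \left(2084 - 12458\right) = \left(29357 + \left(71 + \left(5 - 6\right)^{2}\right)\right) \left(2084 - 12458\right) = \left(29357 + \left(71 + \left(-1\right)^{2}\right)\right) \left(-10374\right) = \left(29357 + \left(71 + 1\right)\right) \left(-10374\right) = \left(29357 + 72\right) \left(-10374\right) = 29429 \left(-10374\right) = -305296446$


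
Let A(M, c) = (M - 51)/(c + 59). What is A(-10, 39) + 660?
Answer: 64619/98 ≈ 659.38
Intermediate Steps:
A(M, c) = (-51 + M)/(59 + c)
A(-10, 39) + 660 = (-51 - 10)/(59 + 39) + 660 = -61/98 + 660 = 64619/98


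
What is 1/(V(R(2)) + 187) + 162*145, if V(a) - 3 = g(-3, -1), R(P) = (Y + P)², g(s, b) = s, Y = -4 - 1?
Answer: 4392631/187 ≈ 23490.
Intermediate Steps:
Y = -5
R(P) = (-5 + P)²
V(a) = 0 (V(a) = 3 - 3 = 0)
1/(V(R(2)) + 187) + 162*145 = 1/(0 + 187) + 162*145 = 1/187 + 23490 = 4392631/187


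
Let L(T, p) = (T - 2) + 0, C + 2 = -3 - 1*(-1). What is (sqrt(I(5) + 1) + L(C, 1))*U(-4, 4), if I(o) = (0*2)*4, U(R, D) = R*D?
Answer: 80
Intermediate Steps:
U(R, D) = D*R
C = -4 (C = -2 + (-3 - 1*(-1)) = -2 + (-3 + 1) = -2 - 2 = -4)
I(o) = 0 (I(o) = 0*4 = 0)
L(T, p) = -2 + T (L(T, p) = (-2 + T) + 0 = -2 + T)
(sqrt(I(5) + 1) + L(C, 1))*U(-4, 4) = (sqrt(0 + 1) + (-2 - 4))*(4*(-4)) = (sqrt(1) - 6)*(-16) = (1 - 6)*(-16) = -5*(-16) = 80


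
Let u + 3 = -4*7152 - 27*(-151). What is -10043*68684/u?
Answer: 344896706/12267 ≈ 28116.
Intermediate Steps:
u = -24534 (u = -3 + (-4*7152 - 27*(-151)) = -3 + (-28608 + 4077) = -3 - 24531 = -24534)
-10043*68684/u = -10043/((-24534/68684)) = -10043/((-24534*1/68684)) = -10043/(-12267/34342) = -10043*(-34342/12267) = 344896706/12267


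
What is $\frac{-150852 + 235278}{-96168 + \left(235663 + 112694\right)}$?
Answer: $\frac{28142}{84063} \approx 0.33477$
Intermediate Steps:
$\frac{-150852 + 235278}{-96168 + \left(235663 + 112694\right)} = \frac{84426}{-96168 + 348357} = \frac{84426}{252189} = 84426 \cdot \frac{1}{252189} = \frac{28142}{84063}$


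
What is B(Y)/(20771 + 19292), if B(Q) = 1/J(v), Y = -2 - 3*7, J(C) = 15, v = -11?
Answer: 1/600945 ≈ 1.6640e-6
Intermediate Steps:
Y = -23 (Y = -2 - 21 = -23)
B(Q) = 1/15
B(Y)/(20771 + 19292) = 1/(15*(20771 + 19292)) = (1/15)/40063 = (1/15)*(1/40063) = 1/600945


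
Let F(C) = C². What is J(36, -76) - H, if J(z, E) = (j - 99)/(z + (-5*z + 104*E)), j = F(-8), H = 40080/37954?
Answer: -160617725/152726896 ≈ -1.0517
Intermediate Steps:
H = 20040/18977 (H = 40080*(1/37954) = 20040/18977 ≈ 1.0560)
j = 64 (j = (-8)² = 64)
J(z, E) = -35/(-4*z + 104*E) (J(z, E) = (64 - 99)/(z + (-5*z + 104*E)) = -35/(-4*z + 104*E))
J(36, -76) - H = 35/(4*(36 - 26*(-76))) - 1*20040/18977 = 35/(4*(36 + 1976)) - 20040/18977 = (35/4)/2012 - 20040/18977 = (35/4)*(1/2012) - 20040/18977 = 35/8048 - 20040/18977 = -160617725/152726896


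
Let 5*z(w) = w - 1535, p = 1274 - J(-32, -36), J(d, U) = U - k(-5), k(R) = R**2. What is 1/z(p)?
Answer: -1/40 ≈ -0.025000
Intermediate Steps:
J(d, U) = -25 + U (J(d, U) = U - 1*(-5)**2 = U - 1*25 = U - 25 = -25 + U)
p = 1335 (p = 1274 - (-25 - 36) = 1274 - 1*(-61) = 1274 + 61 = 1335)
z(w) = -307 + w/5 (z(w) = (w - 1535)/5 = (-1535 + w)/5 = -307 + w/5)
1/z(p) = 1/(-307 + (1/5)*1335) = 1/(-307 + 267) = 1/(-40) = -1/40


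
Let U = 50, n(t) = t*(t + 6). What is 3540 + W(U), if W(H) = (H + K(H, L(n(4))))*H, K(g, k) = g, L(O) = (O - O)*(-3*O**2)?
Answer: 8540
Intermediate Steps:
n(t) = t*(6 + t)
L(O) = 0 (L(O) = 0*(-3*O**2) = 0)
W(H) = 2*H**2 (W(H) = (H + H)*H = (2*H)*H = 2*H**2)
3540 + W(U) = 3540 + 2*50**2 = 3540 + 2*2500 = 3540 + 5000 = 8540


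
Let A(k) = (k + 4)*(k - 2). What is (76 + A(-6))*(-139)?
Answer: -12788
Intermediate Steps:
A(k) = (-2 + k)*(4 + k) (A(k) = (4 + k)*(-2 + k) = (-2 + k)*(4 + k))
(76 + A(-6))*(-139) = (76 + (-8 + (-6)² + 2*(-6)))*(-139) = (76 + (-8 + 36 - 12))*(-139) = (76 + 16)*(-139) = 92*(-139) = -12788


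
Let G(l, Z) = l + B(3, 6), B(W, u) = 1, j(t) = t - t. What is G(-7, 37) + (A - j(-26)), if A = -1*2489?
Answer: -2495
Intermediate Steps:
j(t) = 0
G(l, Z) = 1 + l (G(l, Z) = l + 1 = 1 + l)
A = -2489
G(-7, 37) + (A - j(-26)) = (1 - 7) + (-2489 - 1*0) = -6 + (-2489 + 0) = -6 - 2489 = -2495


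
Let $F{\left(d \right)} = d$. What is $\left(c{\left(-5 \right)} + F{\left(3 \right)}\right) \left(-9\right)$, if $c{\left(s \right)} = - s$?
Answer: $-72$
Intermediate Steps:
$\left(c{\left(-5 \right)} + F{\left(3 \right)}\right) \left(-9\right) = \left(\left(-1\right) \left(-5\right) + 3\right) \left(-9\right) = \left(5 + 3\right) \left(-9\right) = 8 \left(-9\right) = -72$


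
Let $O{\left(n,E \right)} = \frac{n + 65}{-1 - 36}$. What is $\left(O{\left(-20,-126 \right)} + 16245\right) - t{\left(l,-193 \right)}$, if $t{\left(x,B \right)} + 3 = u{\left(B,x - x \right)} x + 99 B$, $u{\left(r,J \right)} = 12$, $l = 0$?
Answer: $\frac{1308090}{37} \approx 35354.0$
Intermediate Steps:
$O{\left(n,E \right)} = - \frac{65}{37} - \frac{n}{37}$ ($O{\left(n,E \right)} = \frac{65 + n}{-37} = \left(65 + n\right) \left(- \frac{1}{37}\right) = - \frac{65}{37} - \frac{n}{37}$)
$t{\left(x,B \right)} = -3 + 12 x + 99 B$ ($t{\left(x,B \right)} = -3 + \left(12 x + 99 B\right) = -3 + 12 x + 99 B$)
$\left(O{\left(-20,-126 \right)} + 16245\right) - t{\left(l,-193 \right)} = \left(\left(- \frac{65}{37} - - \frac{20}{37}\right) + 16245\right) - \left(-3 + 12 \cdot 0 + 99 \left(-193\right)\right) = \left(\left(- \frac{65}{37} + \frac{20}{37}\right) + 16245\right) - \left(-3 + 0 - 19107\right) = \left(- \frac{45}{37} + 16245\right) - -19110 = \frac{601020}{37} + 19110 = \frac{1308090}{37}$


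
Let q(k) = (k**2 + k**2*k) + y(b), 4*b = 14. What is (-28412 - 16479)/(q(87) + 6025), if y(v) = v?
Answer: -89782/1344201 ≈ -0.066792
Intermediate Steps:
b = 7/2 (b = (1/4)*14 = 7/2 ≈ 3.5000)
q(k) = 7/2 + k**2 + k**3 (q(k) = (k**2 + k**2*k) + 7/2 = (k**2 + k**3) + 7/2 = 7/2 + k**2 + k**3)
(-28412 - 16479)/(q(87) + 6025) = (-28412 - 16479)/((7/2 + 87**2 + 87**3) + 6025) = -44891/((7/2 + 7569 + 658503) + 6025) = -44891/(1332151/2 + 6025) = -44891/1344201/2 = -44891*2/1344201 = -89782/1344201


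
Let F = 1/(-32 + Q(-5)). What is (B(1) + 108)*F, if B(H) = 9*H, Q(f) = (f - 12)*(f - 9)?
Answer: 117/206 ≈ 0.56796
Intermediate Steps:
Q(f) = (-12 + f)*(-9 + f)
F = 1/206 (F = 1/(-32 + (108 + (-5)**2 - 21*(-5))) = 1/(-32 + (108 + 25 + 105)) = 1/(-32 + 238) = 1/206 ≈ 0.0048544)
(B(1) + 108)*F = (9*1 + 108)*(1/206) = (9 + 108)*(1/206) = 117*(1/206) = 117/206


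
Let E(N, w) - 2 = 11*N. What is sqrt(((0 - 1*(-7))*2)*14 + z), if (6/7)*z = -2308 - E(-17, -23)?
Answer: I*sqrt(82110)/6 ≈ 47.758*I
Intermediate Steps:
E(N, w) = 2 + 11*N
z = -14861/6 (z = 7*(-2308 - (2 + 11*(-17)))/6 = 7*(-2308 - (2 - 187))/6 = 7*(-2308 - 1*(-185))/6 = 7*(-2308 + 185)/6 = (7/6)*(-2123) = -14861/6 ≈ -2476.8)
sqrt(((0 - 1*(-7))*2)*14 + z) = sqrt(((0 - 1*(-7))*2)*14 - 14861/6) = sqrt(((0 + 7)*2)*14 - 14861/6) = sqrt((7*2)*14 - 14861/6) = sqrt(14*14 - 14861/6) = sqrt(196 - 14861/6) = sqrt(-13685/6) = I*sqrt(82110)/6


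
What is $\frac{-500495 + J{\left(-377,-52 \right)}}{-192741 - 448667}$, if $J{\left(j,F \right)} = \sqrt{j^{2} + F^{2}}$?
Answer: $\frac{500495}{641408} - \frac{13 \sqrt{857}}{641408} \approx 0.77971$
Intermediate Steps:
$J{\left(j,F \right)} = \sqrt{F^{2} + j^{2}}$
$\frac{-500495 + J{\left(-377,-52 \right)}}{-192741 - 448667} = \frac{-500495 + \sqrt{\left(-52\right)^{2} + \left(-377\right)^{2}}}{-192741 - 448667} = \frac{-500495 + \sqrt{2704 + 142129}}{-641408} = \left(-500495 + \sqrt{144833}\right) \left(- \frac{1}{641408}\right) = \left(-500495 + 13 \sqrt{857}\right) \left(- \frac{1}{641408}\right) = \frac{500495}{641408} - \frac{13 \sqrt{857}}{641408}$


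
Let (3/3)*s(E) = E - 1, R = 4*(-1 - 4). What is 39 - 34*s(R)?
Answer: 753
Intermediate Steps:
R = -20 (R = 4*(-5) = -20)
s(E) = -1 + E (s(E) = E - 1 = -1 + E)
39 - 34*s(R) = 39 - 34*(-1 - 20) = 39 - 34*(-21) = 39 + 714 = 753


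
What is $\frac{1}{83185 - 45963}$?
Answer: $\frac{1}{37222} \approx 2.6866 \cdot 10^{-5}$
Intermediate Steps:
$\frac{1}{83185 - 45963} = \frac{1}{37222}$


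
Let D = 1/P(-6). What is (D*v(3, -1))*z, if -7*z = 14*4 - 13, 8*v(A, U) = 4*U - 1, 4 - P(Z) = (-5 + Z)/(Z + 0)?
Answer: 645/364 ≈ 1.7720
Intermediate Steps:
P(Z) = 4 - (-5 + Z)/Z (P(Z) = 4 - (-5 + Z)/(Z + 0) = 4 - (-5 + Z)/Z)
v(A, U) = -⅛ + U/2 (v(A, U) = (4*U - 1)/8 = (-1 + 4*U)/8 = -⅛ + U/2)
D = 6/13 (D = 1/(3 + 5/(-6)) = 1/(3 + 5*(-⅙)) = 1/(3 - ⅚) = 1/(13/6) = 6/13 ≈ 0.46154)
z = -43/7 (z = -(14*4 - 13)/7 = -(56 - 13)/7 = -⅐*43 = -43/7 ≈ -6.1429)
(D*v(3, -1))*z = (6*(-⅛ + (½)*(-1))/13)*(-43/7) = (6*(-⅛ - ½)/13)*(-43/7) = ((6/13)*(-5/8))*(-43/7) = -15/52*(-43/7) = 645/364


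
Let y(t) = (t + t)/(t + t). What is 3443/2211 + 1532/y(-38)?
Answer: 308245/201 ≈ 1533.6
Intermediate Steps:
y(t) = 1 (y(t) = (2*t)/((2*t)) = (2*t)*(1/(2*t)) = 1)
3443/2211 + 1532/y(-38) = 3443/2211 + 1532/1 = 3443*(1/2211) + 1532*1 = 313/201 + 1532 = 308245/201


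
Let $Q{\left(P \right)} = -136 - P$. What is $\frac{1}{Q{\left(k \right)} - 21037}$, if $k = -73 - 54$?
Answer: $- \frac{1}{21046} \approx -4.7515 \cdot 10^{-5}$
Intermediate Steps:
$k = -127$
$\frac{1}{Q{\left(k \right)} - 21037} = \frac{1}{\left(-136 - -127\right) - 21037} = \frac{1}{\left(-136 + 127\right) - 21037} = \frac{1}{-9 - 21037} = \frac{1}{-21046} = - \frac{1}{21046}$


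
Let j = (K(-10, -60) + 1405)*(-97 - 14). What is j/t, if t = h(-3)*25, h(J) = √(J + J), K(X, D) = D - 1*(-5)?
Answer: 999*I*√6 ≈ 2447.0*I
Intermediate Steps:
K(X, D) = 5 + D (K(X, D) = D + 5 = 5 + D)
h(J) = √2*√J (h(J) = √(2*J) = √2*√J)
j = -149850 (j = ((5 - 60) + 1405)*(-97 - 14) = (-55 + 1405)*(-111) = 1350*(-111) = -149850)
t = 25*I*√6 (t = (√2*√(-3))*25 = (√2*(I*√3))*25 = (I*√6)*25 = 25*I*√6 ≈ 61.237*I)
j/t = -149850*(-I*√6/150) = -(-999)*I*√6 = 999*I*√6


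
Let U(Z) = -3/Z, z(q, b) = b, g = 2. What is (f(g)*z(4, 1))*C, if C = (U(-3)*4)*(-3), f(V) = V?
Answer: -24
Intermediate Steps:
C = -12 (C = (-3/(-3)*4)*(-3) = (-3*(-⅓)*4)*(-3) = (1*4)*(-3) = 4*(-3) = -12)
(f(g)*z(4, 1))*C = (2*1)*(-12) = 2*(-12) = -24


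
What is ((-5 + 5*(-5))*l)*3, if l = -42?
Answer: 3780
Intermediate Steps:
((-5 + 5*(-5))*l)*3 = ((-5 + 5*(-5))*(-42))*3 = ((-5 - 25)*(-42))*3 = -30*(-42)*3 = 1260*3 = 3780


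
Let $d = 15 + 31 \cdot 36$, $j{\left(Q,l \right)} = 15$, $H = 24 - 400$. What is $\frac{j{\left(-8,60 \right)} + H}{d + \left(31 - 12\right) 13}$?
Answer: $- \frac{361}{1378} \approx -0.26197$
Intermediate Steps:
$H = -376$ ($H = 24 - 400 = -376$)
$d = 1131$ ($d = 15 + 1116 = 1131$)
$\frac{j{\left(-8,60 \right)} + H}{d + \left(31 - 12\right) 13} = \frac{15 - 376}{1131 + \left(31 - 12\right) 13} = - \frac{361}{1131 + 19 \cdot 13} = - \frac{361}{1131 + 247} = - \frac{361}{1378}$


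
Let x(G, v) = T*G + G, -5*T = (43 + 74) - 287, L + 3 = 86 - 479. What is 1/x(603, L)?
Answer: 1/21105 ≈ 4.7382e-5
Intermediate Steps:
L = -396 (L = -3 + (86 - 479) = -3 - 393 = -396)
T = 34 (T = -((43 + 74) - 287)/5 = -(117 - 287)/5 = -⅕*(-170) = 34)
x(G, v) = 35*G (x(G, v) = 34*G + G = 35*G)
1/x(603, L) = 1/(35*603) = 1/21105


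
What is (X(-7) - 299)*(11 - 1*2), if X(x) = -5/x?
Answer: -18792/7 ≈ -2684.6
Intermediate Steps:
(X(-7) - 299)*(11 - 1*2) = (-5/(-7) - 299)*(11 - 1*2) = (-5*(-1/7) - 299)*(11 - 2) = (5/7 - 299)*9 = -2088/7*9 = -18792/7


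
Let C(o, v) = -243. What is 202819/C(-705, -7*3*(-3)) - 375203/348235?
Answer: -70719848794/84621105 ≈ -835.72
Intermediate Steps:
202819/C(-705, -7*3*(-3)) - 375203/348235 = 202819/(-243) - 375203/348235 = 202819*(-1/243) - 375203*1/348235 = -202819/243 - 375203/348235 = -70719848794/84621105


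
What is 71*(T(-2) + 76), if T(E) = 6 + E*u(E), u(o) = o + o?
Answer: 6390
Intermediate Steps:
u(o) = 2*o
T(E) = 6 + 2*E**2 (T(E) = 6 + E*(2*E) = 6 + 2*E**2)
71*(T(-2) + 76) = 71*((6 + 2*(-2)**2) + 76) = 71*((6 + 2*4) + 76) = 71*((6 + 8) + 76) = 71*(14 + 76) = 71*90 = 6390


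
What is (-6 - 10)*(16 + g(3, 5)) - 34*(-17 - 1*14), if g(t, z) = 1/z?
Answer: 3974/5 ≈ 794.80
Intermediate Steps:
(-6 - 10)*(16 + g(3, 5)) - 34*(-17 - 1*14) = (-6 - 10)*(16 + 1/5) - 34*(-17 - 1*14) = -16*(16 + ⅕) - 34*(-17 - 14) = -16*81/5 - 34*(-31) = -1296/5 + 1054 = 3974/5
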